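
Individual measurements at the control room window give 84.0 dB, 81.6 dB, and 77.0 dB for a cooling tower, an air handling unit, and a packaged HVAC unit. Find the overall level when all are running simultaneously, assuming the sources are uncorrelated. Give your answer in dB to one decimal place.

86.5 dB

For uncorrelated sources the intensities add, so convert each level to linear form, sum, and take 10·log₁₀ of the total.
Σ 10^(L/10) = 10^(84.0/10) + 10^(81.6/10) + 10^(77.0/10) = 4.459e+08.
L_total = 10·log₁₀(4.459e+08) = 86.49 dB.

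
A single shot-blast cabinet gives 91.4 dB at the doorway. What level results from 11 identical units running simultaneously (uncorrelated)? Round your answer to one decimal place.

101.8 dB

N identical incoherent sources raise the level by 10·log₁₀ N.
L_total = 91.4 + 10·log₁₀(11) = 91.4 + 10.414 = 101.81 dB.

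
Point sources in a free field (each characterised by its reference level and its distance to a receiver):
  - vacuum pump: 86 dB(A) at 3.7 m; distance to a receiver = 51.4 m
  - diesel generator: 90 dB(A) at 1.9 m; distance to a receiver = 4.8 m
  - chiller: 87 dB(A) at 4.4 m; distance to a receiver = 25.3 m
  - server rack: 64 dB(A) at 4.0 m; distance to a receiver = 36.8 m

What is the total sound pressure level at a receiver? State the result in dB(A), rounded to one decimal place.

82.4 dB(A)

Apply inverse-square spreading to bring every level to the receiver, then sum 10^(L/10).
vacuum pump: 86 − 20·log₁₀(51.4/3.7) = 86 − 22.86 = 63.14 dB(A).
diesel generator: 90 − 20·log₁₀(4.8/1.9) = 90 − 8.05 = 81.95 dB(A).
chiller: 87 − 20·log₁₀(25.3/4.4) = 87 − 15.19 = 71.81 dB(A).
server rack: 64 − 20·log₁₀(36.8/4.0) = 64 − 19.28 = 44.72 dB(A).
Σ 10^(L/10) = 1.739e+08 → L_total = 10·log₁₀(1.739e+08) = 82.40 dB(A).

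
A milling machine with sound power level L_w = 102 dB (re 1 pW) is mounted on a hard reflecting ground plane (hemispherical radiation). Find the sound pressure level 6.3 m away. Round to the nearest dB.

The power spreads over a hemisphere of area 2π·r², so L_p = L_w − 10·log₁₀(2π·r²).
2π·r² = 249.4 m², 10·log₁₀ of that is 23.969 dB.
L_p = 102 − 23.969 = 78.03 dB.

78 dB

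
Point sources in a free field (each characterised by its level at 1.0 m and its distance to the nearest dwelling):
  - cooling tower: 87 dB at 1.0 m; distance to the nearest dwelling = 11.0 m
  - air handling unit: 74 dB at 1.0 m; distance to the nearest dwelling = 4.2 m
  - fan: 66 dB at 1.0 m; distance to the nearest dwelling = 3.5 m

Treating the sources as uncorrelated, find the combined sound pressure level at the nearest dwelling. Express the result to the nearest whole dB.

Propagate each source to the receiver with L = L_ref − 20·log₁₀(r/r_ref), then add intensities.
cooling tower: 87 − 20·log₁₀(11.0/1.0) = 87 − 20.83 = 66.17 dB.
air handling unit: 74 − 20·log₁₀(4.2/1.0) = 74 − 12.46 = 61.54 dB.
fan: 66 − 20·log₁₀(3.5/1.0) = 66 − 10.88 = 55.12 dB.
Σ 10^(L/10) = 5.891e+06 → L_total = 10·log₁₀(5.891e+06) = 67.70 dB.

68 dB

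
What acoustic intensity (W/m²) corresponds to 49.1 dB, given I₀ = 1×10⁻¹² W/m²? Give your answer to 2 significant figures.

8.1e-08 W/m²

I = I₀·10^(L/10) = 10⁻¹² × 10^(49.1/10) = 10^(-7.090).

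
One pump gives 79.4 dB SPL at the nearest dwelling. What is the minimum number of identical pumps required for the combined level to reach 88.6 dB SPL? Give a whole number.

9

Need L₁ + 10·log₁₀ N ≥ 88.6, i.e. log₁₀ N ≥ 0.92.
N ≥ 10^(9.2/10) = 8.318, so N = 9.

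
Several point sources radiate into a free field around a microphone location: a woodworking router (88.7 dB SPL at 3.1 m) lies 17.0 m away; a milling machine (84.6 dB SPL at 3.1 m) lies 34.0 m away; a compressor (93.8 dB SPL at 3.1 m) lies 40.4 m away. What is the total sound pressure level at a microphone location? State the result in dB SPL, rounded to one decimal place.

76.1 dB SPL

Apply inverse-square spreading to bring every level to the receiver, then sum 10^(L/10).
woodworking router: 88.7 − 20·log₁₀(17.0/3.1) = 88.7 − 14.78 = 73.92 dB SPL.
milling machine: 84.6 − 20·log₁₀(34.0/3.1) = 84.6 − 20.80 = 63.80 dB SPL.
compressor: 93.8 − 20·log₁₀(40.4/3.1) = 93.8 − 22.30 = 71.50 dB SPL.
Σ 10^(L/10) = 4.117e+07 → L_total = 10·log₁₀(4.117e+07) = 76.15 dB SPL.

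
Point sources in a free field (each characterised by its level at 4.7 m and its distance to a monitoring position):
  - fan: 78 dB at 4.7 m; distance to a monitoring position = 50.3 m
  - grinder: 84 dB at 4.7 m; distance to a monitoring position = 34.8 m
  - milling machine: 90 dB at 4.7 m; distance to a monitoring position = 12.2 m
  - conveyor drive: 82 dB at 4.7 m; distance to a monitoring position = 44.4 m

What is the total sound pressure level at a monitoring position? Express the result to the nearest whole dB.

Apply inverse-square spreading to bring every level to the receiver, then sum 10^(L/10).
fan: 78 − 20·log₁₀(50.3/4.7) = 78 − 20.59 = 57.41 dB.
grinder: 84 − 20·log₁₀(34.8/4.7) = 84 − 17.39 = 66.61 dB.
milling machine: 90 − 20·log₁₀(12.2/4.7) = 90 − 8.29 = 81.71 dB.
conveyor drive: 82 − 20·log₁₀(44.4/4.7) = 82 − 19.51 = 62.49 dB.
Σ 10^(L/10) = 1.553e+08 → L_total = 10·log₁₀(1.553e+08) = 81.91 dB.

82 dB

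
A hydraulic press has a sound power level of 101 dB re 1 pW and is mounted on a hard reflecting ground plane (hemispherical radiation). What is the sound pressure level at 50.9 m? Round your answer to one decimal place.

58.9 dB

The power spreads over a hemisphere of area 2π·r², so L_p = L_w − 10·log₁₀(2π·r²).
2π·r² = 1.628e+04 m², 10·log₁₀ of that is 42.116 dB.
L_p = 101 − 42.116 = 58.88 dB.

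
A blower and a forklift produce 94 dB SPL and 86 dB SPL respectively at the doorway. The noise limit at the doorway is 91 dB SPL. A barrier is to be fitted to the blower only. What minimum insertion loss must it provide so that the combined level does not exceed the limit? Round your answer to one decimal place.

The untreated sources together contribute 10^(86/10) = 3.981e+08, i.e. 86.00 dB SPL.
The limit corresponds to 10^(91/10) = 1.259e+09; subtracting the fixed part leaves 8.608e+08 for the blower, i.e. 89.35 dB SPL.
Required insertion loss = 94 − 89.35 = 4.65 dB.

4.7 dB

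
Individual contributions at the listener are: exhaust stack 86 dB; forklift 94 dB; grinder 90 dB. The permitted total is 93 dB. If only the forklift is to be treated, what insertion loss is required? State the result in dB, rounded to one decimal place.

6.2 dB

Everything except the forklift sums to 10^(86/10) + 10^(90/10) = 1.398e+09 in linear terms, 91.46 dB.
To meet 93 dB overall, the treated forklift may contribute at most 10^(93/10) − 1.398e+09 = 5.972e+08, i.e. 87.76 dB.
So the forklift must be reduced from 94 to 87.76 dB: IL = 6.24 dB.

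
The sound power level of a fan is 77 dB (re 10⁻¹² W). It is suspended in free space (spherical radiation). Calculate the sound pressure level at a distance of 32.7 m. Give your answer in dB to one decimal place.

35.7 dB

Free-field spherical radiation: L_p = L_w − 10·log₁₀(4π·r²), r = 32.7 m.
4π·r² = 1.344e+04 m², 10·log₁₀ of that is 41.283 dB.
L_p = 77 − 41.283 = 35.72 dB.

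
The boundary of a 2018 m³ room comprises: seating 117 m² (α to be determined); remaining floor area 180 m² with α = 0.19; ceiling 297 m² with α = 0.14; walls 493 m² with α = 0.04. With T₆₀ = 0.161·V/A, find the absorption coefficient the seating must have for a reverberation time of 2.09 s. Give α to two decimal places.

0.51

A = 0.161·V/T₆₀ = 0.161·2018/2.09 = 155.45 m² sabins.
Absorption from the other surfaces = 180·0.19 + 297·0.14 + 493·0.04 = 95.50 m², so the seating must supply 59.95 m² over 117 m².
α = 59.95/117 = 0.512.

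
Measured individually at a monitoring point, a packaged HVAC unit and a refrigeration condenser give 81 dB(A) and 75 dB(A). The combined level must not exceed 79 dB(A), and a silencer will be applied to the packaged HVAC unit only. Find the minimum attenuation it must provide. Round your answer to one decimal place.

Everything except the packaged HVAC unit sums to 10^(75/10) = 3.162e+07 in linear terms, 75.00 dB(A).
The limit corresponds to 10^(79/10) = 7.943e+07; subtracting the fixed part leaves 4.781e+07 for the packaged HVAC unit, i.e. 76.80 dB(A).
So the packaged HVAC unit must be reduced from 81 to 76.80 dB(A): IL = 4.20 dB.

4.2 dB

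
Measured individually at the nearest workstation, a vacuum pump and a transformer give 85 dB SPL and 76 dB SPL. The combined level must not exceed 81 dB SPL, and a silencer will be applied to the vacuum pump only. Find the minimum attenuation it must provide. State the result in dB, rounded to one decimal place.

Fixed contribution from the other source: Σ 10^(L/10) = 10^(76/10) = 3.981e+07 (76.00 dB SPL).
The limit corresponds to 10^(81/10) = 1.259e+08; subtracting the fixed part leaves 8.608e+07 for the vacuum pump, i.e. 79.35 dB SPL.
Required insertion loss = 85 − 79.35 = 5.65 dB.

5.7 dB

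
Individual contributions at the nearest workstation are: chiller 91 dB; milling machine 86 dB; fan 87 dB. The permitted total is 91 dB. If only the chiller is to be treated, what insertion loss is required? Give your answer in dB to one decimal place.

Everything except the chiller sums to 10^(86/10) + 10^(87/10) = 8.993e+08 in linear terms, 89.54 dB.
To meet 91 dB overall, the treated chiller may contribute at most 10^(91/10) − 8.993e+08 = 3.596e+08, i.e. 85.56 dB.
Required insertion loss = 91 − 85.56 = 5.44 dB.

5.4 dB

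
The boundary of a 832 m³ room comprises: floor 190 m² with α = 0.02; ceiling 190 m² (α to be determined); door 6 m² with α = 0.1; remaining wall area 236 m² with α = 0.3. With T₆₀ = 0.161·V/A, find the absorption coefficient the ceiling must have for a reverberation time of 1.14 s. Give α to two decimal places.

0.22

Required total absorption A = 0.161·832/1.14 = 117.50 m².
Absorption from the other surfaces = 190·0.02 + 6·0.1 + 236·0.3 = 75.20 m², so the ceiling must supply 42.30 m² over 190 m².
α = 42.30/190 = 0.223.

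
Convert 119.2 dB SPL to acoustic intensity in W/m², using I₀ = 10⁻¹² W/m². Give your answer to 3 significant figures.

0.832 W/m²

I/I₀ = 10^(119.2/10) = 8.318e+11, so I = 8.318e+11 × 10⁻¹² W/m².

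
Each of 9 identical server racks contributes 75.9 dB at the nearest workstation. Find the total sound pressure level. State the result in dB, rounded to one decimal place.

85.4 dB

N identical incoherent sources raise the level by 10·log₁₀ N.
L_total = 75.9 + 10·log₁₀(9) = 75.9 + 9.542 = 85.44 dB.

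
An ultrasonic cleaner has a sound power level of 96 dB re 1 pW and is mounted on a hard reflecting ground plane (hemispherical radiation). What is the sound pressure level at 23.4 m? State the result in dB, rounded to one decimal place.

L_p = L_w − 10·log₁₀(2π·r²) with r = 23.4 m.
2π·r² = 3440 m², 10·log₁₀ of that is 35.366 dB.
L_p = 96 − 35.366 = 60.63 dB.

60.6 dB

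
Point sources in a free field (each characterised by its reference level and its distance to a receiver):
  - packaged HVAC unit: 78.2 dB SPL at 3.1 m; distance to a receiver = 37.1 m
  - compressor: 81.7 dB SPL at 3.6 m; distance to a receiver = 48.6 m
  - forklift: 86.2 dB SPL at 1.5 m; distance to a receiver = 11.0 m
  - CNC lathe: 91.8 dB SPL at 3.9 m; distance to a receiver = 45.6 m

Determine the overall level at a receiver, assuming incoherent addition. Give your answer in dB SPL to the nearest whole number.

73 dB SPL

Apply inverse-square spreading to bring every level to the receiver, then sum 10^(L/10).
packaged HVAC unit: 78.2 − 20·log₁₀(37.1/3.1) = 78.2 − 21.56 = 56.64 dB SPL.
compressor: 81.7 − 20·log₁₀(48.6/3.6) = 81.7 − 22.61 = 59.09 dB SPL.
forklift: 86.2 − 20·log₁₀(11.0/1.5) = 86.2 − 17.31 = 68.89 dB SPL.
CNC lathe: 91.8 − 20·log₁₀(45.6/3.9) = 91.8 − 21.36 = 70.44 dB SPL.
Σ 10^(L/10) = 2.010e+07 → L_total = 10·log₁₀(2.010e+07) = 73.03 dB SPL.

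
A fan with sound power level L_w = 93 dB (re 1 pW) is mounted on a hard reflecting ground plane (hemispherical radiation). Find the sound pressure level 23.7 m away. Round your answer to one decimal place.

57.5 dB

L_p = L_w − 10·log₁₀(2π·r²) with r = 23.7 m.
2π·r² = 3529 m², 10·log₁₀ of that is 35.477 dB.
L_p = 93 − 35.477 = 57.52 dB.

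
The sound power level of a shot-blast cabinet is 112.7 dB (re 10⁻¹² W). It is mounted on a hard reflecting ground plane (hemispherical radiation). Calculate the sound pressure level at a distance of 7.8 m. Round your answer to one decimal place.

86.9 dB

Free-field hemispherical radiation: L_p = L_w − 10·log₁₀(2π·r²), r = 7.8 m.
2π·r² = 382.3 m², 10·log₁₀ of that is 25.824 dB.
L_p = 112.7 − 25.824 = 86.88 dB.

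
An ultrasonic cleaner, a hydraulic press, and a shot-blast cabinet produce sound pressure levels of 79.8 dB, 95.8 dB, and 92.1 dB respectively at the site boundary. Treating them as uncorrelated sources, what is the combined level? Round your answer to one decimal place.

Incoherent sources combine by intensity addition: L_total = 10·log₁₀(Σ 10^(L_i/10)).
Σ 10^(L/10) = 10^(79.8/10) + 10^(95.8/10) + 10^(92.1/10) = 5.519e+09.
L_total = 10·log₁₀(5.519e+09) = 97.42 dB.

97.4 dB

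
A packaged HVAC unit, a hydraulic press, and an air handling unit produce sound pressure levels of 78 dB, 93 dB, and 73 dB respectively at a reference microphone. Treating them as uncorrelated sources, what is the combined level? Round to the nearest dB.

For uncorrelated sources the intensities add, so convert each level to linear form, sum, and take 10·log₁₀ of the total.
Σ 10^(L/10) = 10^(78/10) + 10^(93/10) + 10^(73/10) = 2.078e+09.
L_total = 10·log₁₀(2.078e+09) = 93.18 dB.

93 dB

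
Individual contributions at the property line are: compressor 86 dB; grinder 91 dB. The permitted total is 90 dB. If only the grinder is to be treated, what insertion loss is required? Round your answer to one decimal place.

The untreated sources together contribute 10^(86/10) = 3.981e+08, i.e. 86.00 dB.
To meet 90 dB overall, the treated grinder may contribute at most 10^(90/10) − 3.981e+08 = 6.019e+08, i.e. 87.80 dB.
So the grinder must be reduced from 91 to 87.80 dB: IL = 3.20 dB.

3.2 dB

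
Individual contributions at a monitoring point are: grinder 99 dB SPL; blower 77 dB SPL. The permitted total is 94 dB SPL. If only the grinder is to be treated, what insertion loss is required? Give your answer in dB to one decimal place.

Fixed contribution from the other source: Σ 10^(L/10) = 10^(77/10) = 5.012e+07 (77.00 dB SPL).
The limit corresponds to 10^(94/10) = 2.512e+09; subtracting the fixed part leaves 2.462e+09 for the grinder, i.e. 93.91 dB SPL.
Required insertion loss = 99 − 93.91 = 5.09 dB.

5.1 dB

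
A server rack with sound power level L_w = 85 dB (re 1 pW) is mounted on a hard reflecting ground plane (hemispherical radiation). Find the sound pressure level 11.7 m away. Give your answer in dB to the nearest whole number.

L_p = L_w − 10·log₁₀(2π·r²) with r = 11.7 m.
2π·r² = 860.1 m², 10·log₁₀ of that is 29.346 dB.
L_p = 85 − 29.346 = 55.65 dB.

56 dB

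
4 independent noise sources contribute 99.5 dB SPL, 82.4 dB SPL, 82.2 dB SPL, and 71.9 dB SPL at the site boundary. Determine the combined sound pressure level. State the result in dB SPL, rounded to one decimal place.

For uncorrelated sources the intensities add, so convert each level to linear form, sum, and take 10·log₁₀ of the total.
Σ 10^(L/10) = 10^(99.5/10) + 10^(82.4/10) + 10^(82.2/10) + 10^(71.9/10) = 9.268e+09.
L_total = 10·log₁₀(9.268e+09) = 99.67 dB SPL.

99.7 dB SPL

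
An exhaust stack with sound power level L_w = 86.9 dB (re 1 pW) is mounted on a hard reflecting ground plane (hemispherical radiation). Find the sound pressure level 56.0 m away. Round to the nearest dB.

L_p = L_w − 10·log₁₀(2π·r²) with r = 56.0 m.
2π·r² = 1.97e+04 m², 10·log₁₀ of that is 42.946 dB.
L_p = 86.9 − 42.946 = 43.95 dB.

44 dB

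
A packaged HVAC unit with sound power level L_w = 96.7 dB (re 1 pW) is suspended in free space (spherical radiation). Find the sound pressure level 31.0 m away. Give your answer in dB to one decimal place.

55.9 dB

L_p = L_w − 10·log₁₀(4π·r²) with r = 31.0 m.
4π·r² = 1.208e+04 m², 10·log₁₀ of that is 40.819 dB.
L_p = 96.7 − 40.819 = 55.88 dB.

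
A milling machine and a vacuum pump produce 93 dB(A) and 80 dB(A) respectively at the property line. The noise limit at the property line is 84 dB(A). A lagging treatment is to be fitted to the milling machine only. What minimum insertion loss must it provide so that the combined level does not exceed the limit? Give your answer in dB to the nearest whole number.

11 dB

Fixed contribution from the other source: Σ 10^(L/10) = 10^(80/10) = 1.000e+08 (80.00 dB(A)).
The limit corresponds to 10^(84/10) = 2.512e+08; subtracting the fixed part leaves 1.512e+08 for the milling machine, i.e. 81.80 dB(A).
Required insertion loss = 93 − 81.80 = 11.20 dB.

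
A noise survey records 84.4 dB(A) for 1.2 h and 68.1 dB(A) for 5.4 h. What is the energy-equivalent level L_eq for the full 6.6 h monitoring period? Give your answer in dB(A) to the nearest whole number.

The energy average is taken in the linear domain: L_eq = 10·log₁₀[(Σ tᵢ·10^(Lᵢ/10))/T], T = 6.6 h.
Σ tᵢ·10^(Lᵢ/10) = 1.2·10^(84.4/10) + 5.4·10^(68.1/10) = 3.654e+08.
L_eq = 10·log₁₀(3.654e+08/6.6) = 77.43 dB(A).

77 dB(A)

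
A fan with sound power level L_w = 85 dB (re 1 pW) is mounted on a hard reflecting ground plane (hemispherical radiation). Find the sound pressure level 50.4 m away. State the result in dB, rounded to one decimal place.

43.0 dB

L_p = L_w − 10·log₁₀(2π·r²) with r = 50.4 m.
2π·r² = 1.596e+04 m², 10·log₁₀ of that is 42.030 dB.
L_p = 85 − 42.030 = 42.97 dB.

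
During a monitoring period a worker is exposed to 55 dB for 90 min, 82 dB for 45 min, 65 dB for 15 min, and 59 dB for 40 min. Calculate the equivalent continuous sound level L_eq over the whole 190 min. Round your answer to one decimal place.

The energy average is taken in the linear domain: L_eq = 10·log₁₀[(Σ tᵢ·10^(Lᵢ/10))/T], T = 190 min.
Σ tᵢ·10^(Lᵢ/10) = 90·10^(55/10) + 45·10^(82/10) + 15·10^(65/10) + 40·10^(59/10) = 7.240e+09.
L_eq = 10·log₁₀(7.240e+09/190) = 75.81 dB.

75.8 dB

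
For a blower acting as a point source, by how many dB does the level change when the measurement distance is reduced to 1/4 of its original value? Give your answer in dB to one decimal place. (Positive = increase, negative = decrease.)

+12.0 dB

With spherical spreading the level changes by −20·log₁₀(r₂/r₁).
ΔL = −20·log₁₀(0.25) = +12.04 dB.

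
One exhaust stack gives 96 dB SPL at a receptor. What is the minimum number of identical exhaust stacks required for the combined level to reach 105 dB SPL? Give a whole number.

8

The shortfall is 105 − 96 = 9.0 dB, and N units add 10·log₁₀ N, so need 10·log₁₀ N ≥ 9.0.
N ≥ 10^(9.0/10) = 7.943, so N = 8.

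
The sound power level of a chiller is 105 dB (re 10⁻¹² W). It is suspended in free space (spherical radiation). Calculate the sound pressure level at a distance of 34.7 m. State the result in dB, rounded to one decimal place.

Free-field spherical radiation: L_p = L_w − 10·log₁₀(4π·r²), r = 34.7 m.
4π·r² = 1.513e+04 m², 10·log₁₀ of that is 41.799 dB.
L_p = 105 − 41.799 = 63.20 dB.

63.2 dB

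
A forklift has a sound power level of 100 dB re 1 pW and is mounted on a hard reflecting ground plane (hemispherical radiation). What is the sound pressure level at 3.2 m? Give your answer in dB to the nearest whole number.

82 dB

L_p = L_w − 10·log₁₀(2π·r²) with r = 3.2 m.
2π·r² = 64.34 m², 10·log₁₀ of that is 18.085 dB.
L_p = 100 − 18.085 = 81.92 dB.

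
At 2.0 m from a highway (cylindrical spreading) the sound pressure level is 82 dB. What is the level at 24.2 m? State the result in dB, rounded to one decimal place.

Cylindrical spreading from a line source gives a 10·log₁₀(r₂/r₁) drop.
L₂ = 82 − 10·log₁₀(24.2/2.0) = 82 − 10.828 = 71.17 dB.

71.2 dB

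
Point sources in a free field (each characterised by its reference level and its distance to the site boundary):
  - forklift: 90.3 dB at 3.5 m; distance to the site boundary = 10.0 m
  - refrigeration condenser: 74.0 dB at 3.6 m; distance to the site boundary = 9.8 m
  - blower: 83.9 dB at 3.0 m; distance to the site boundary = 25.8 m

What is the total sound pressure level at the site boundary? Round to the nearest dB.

First find each source's level at the receiver (point-source: −20·log₁₀(r/r_ref)), then combine on an intensity basis.
forklift: 90.3 − 20·log₁₀(10.0/3.5) = 90.3 − 9.12 = 81.18 dB.
refrigeration condenser: 74.0 − 20·log₁₀(9.8/3.6) = 74.0 − 8.70 = 65.30 dB.
blower: 83.9 − 20·log₁₀(25.8/3.0) = 83.9 − 18.69 = 65.21 dB.
Σ 10^(L/10) = 1.380e+08 → L_total = 10·log₁₀(1.380e+08) = 81.40 dB.

81 dB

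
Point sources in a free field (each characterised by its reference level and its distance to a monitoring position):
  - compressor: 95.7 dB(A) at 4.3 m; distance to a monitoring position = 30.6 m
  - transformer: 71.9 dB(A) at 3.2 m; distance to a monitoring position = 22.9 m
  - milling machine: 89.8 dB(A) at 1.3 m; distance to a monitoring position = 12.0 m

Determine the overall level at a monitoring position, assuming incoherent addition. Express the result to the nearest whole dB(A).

79 dB(A)

Apply inverse-square spreading to bring every level to the receiver, then sum 10^(L/10).
compressor: 95.7 − 20·log₁₀(30.6/4.3) = 95.7 − 17.05 = 78.65 dB(A).
transformer: 71.9 − 20·log₁₀(22.9/3.2) = 71.9 − 17.09 = 54.81 dB(A).
milling machine: 89.8 − 20·log₁₀(12.0/1.3) = 89.8 − 19.30 = 70.50 dB(A).
Σ 10^(L/10) = 8.488e+07 → L_total = 10·log₁₀(8.488e+07) = 79.29 dB(A).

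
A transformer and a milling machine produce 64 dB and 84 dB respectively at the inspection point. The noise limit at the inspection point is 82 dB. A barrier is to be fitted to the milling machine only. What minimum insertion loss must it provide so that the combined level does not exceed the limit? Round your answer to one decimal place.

2.1 dB

Fixed contribution from the other source: Σ 10^(L/10) = 10^(64/10) = 2.512e+06 (64.00 dB).
The limit corresponds to 10^(82/10) = 1.585e+08; subtracting the fixed part leaves 1.560e+08 for the milling machine, i.e. 81.93 dB.
Required insertion loss = 84 − 81.93 = 2.07 dB.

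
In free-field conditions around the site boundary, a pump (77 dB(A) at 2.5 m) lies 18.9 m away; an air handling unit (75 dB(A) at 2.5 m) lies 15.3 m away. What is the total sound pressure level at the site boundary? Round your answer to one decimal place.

Propagate each source to the receiver with L = L_ref − 20·log₁₀(r/r_ref), then add intensities.
pump: 77 − 20·log₁₀(18.9/2.5) = 77 − 17.57 = 59.43 dB(A).
air handling unit: 75 − 20·log₁₀(15.3/2.5) = 75 − 15.74 = 59.26 dB(A).
Σ 10^(L/10) = 1.721e+06 → L_total = 10·log₁₀(1.721e+06) = 62.36 dB(A).

62.4 dB(A)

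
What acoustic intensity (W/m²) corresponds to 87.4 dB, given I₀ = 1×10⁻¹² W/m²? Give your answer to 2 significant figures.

I = I₀·10^(L/10) = 10⁻¹² × 10^(87.4/10) = 10^(-3.260).

0.00055 W/m²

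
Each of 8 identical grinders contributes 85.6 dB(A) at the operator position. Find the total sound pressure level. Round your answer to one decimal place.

94.6 dB(A)

L_total = L₁ + 10·log₁₀ N for N identical incoherent sources.
L_total = 85.6 + 10·log₁₀(8) = 85.6 + 9.031 = 94.63 dB(A).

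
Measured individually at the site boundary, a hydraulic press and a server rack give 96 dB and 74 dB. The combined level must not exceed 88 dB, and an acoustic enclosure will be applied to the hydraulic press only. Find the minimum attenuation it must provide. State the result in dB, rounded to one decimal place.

8.2 dB

The untreated sources together contribute 10^(74/10) = 2.512e+07, i.e. 74.00 dB.
The limit corresponds to 10^(88/10) = 6.310e+08; subtracting the fixed part leaves 6.058e+08 for the hydraulic press, i.e. 87.82 dB.
So the hydraulic press must be reduced from 96 to 87.82 dB: IL = 8.18 dB.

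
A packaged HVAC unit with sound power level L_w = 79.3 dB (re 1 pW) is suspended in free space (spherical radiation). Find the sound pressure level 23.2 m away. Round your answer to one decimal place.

Free-field spherical radiation: L_p = L_w − 10·log₁₀(4π·r²), r = 23.2 m.
4π·r² = 6764 m², 10·log₁₀ of that is 38.302 dB.
L_p = 79.3 − 38.302 = 41.00 dB.

41.0 dB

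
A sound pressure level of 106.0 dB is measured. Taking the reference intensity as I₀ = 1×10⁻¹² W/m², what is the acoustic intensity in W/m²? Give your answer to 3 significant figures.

0.0398 W/m²

I = I₀·10^(L/10) = 10⁻¹² × 10^(106.0/10) = 10^(-1.400).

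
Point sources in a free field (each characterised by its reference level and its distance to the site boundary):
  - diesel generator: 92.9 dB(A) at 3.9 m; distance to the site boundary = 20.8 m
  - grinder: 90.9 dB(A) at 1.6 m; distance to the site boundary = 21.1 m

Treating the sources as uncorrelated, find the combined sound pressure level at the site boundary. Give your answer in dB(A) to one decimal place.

78.8 dB(A)

First find each source's level at the receiver (point-source: −20·log₁₀(r/r_ref)), then combine on an intensity basis.
diesel generator: 92.9 − 20·log₁₀(20.8/3.9) = 92.9 − 14.54 = 78.36 dB(A).
grinder: 90.9 − 20·log₁₀(21.1/1.6) = 90.9 − 22.40 = 68.50 dB(A).
Σ 10^(L/10) = 7.562e+07 → L_total = 10·log₁₀(7.562e+07) = 78.79 dB(A).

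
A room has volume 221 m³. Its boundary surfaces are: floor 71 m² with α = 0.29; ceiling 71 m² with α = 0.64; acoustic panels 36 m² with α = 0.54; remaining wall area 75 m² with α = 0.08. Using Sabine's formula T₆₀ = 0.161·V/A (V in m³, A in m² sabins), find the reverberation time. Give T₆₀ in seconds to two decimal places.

0.39 s

Total absorption A = 71·0.29 + 71·0.64 + 36·0.54 + 75·0.08 = 91.47 m² sabins.
T₆₀ = 0.161 × 221 / 91.47 = 0.389 s.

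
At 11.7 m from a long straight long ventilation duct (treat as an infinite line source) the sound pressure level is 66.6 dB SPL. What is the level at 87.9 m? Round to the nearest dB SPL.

Line-source attenuation: ΔL = 10·log₁₀(r₂/r₁) = 10·log₁₀(87.9/11.7) = 8.758 dB.
L₂ = 66.6 − 10·log₁₀(87.9/11.7) = 66.6 − 8.758 = 57.84 dB SPL.

58 dB SPL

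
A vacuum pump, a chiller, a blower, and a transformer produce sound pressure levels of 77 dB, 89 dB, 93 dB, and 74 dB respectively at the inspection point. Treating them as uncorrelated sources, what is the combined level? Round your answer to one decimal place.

94.6 dB

For uncorrelated sources the intensities add, so convert each level to linear form, sum, and take 10·log₁₀ of the total.
Σ 10^(L/10) = 10^(77/10) + 10^(89/10) + 10^(93/10) + 10^(74/10) = 2.865e+09.
L_total = 10·log₁₀(2.865e+09) = 94.57 dB.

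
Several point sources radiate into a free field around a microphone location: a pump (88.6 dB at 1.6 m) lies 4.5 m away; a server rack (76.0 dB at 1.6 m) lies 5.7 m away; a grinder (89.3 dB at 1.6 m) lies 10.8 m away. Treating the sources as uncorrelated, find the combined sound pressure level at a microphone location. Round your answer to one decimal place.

80.5 dB

Apply inverse-square spreading to bring every level to the receiver, then sum 10^(L/10).
pump: 88.6 − 20·log₁₀(4.5/1.6) = 88.6 − 8.98 = 79.62 dB.
server rack: 76.0 − 20·log₁₀(5.7/1.6) = 76.0 − 11.04 = 64.96 dB.
grinder: 89.3 − 20·log₁₀(10.8/1.6) = 89.3 − 16.59 = 72.71 dB.
Σ 10^(L/10) = 1.134e+08 → L_total = 10·log₁₀(1.134e+08) = 80.55 dB.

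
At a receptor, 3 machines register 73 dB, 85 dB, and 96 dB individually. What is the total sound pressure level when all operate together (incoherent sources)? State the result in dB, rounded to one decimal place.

Incoherent sources combine by intensity addition: L_total = 10·log₁₀(Σ 10^(L_i/10)).
Σ 10^(L/10) = 10^(73/10) + 10^(85/10) + 10^(96/10) = 4.317e+09.
L_total = 10·log₁₀(4.317e+09) = 96.35 dB.

96.4 dB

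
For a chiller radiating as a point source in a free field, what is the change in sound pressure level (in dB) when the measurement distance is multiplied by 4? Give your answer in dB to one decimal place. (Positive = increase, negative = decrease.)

Point-source spreading: ΔL = −20·log₁₀(r₂/r₁).
ΔL = −20·log₁₀(4) = -12.04 dB.

-12.0 dB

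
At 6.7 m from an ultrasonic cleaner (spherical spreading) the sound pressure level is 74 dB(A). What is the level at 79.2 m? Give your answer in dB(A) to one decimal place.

For a point source, L₂ = L₁ − 20·log₁₀(r₂/r₁).
L₂ = 74 − 20·log₁₀(79.2/6.7) = 74 − 21.453 = 52.55 dB(A).

52.5 dB(A)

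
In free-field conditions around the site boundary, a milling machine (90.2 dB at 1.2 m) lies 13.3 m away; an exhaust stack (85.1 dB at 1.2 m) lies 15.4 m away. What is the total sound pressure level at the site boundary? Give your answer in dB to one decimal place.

Propagate each source to the receiver with L = L_ref − 20·log₁₀(r/r_ref), then add intensities.
milling machine: 90.2 − 20·log₁₀(13.3/1.2) = 90.2 − 20.89 = 69.31 dB.
exhaust stack: 85.1 − 20·log₁₀(15.4/1.2) = 85.1 − 22.17 = 62.93 dB.
Σ 10^(L/10) = 1.049e+07 → L_total = 10·log₁₀(1.049e+07) = 70.21 dB.

70.2 dB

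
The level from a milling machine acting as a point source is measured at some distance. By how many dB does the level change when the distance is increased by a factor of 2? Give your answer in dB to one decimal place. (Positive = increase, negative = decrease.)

-6.0 dB

A point source loses 6 dB per doubling of distance; generally ΔL = −20·log₁₀(r₂/r₁).
ΔL = −20·log₁₀(2) = -6.02 dB.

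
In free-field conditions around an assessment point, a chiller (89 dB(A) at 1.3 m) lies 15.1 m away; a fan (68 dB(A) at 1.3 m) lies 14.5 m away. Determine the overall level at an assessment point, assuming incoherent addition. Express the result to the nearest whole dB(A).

Propagate each source to the receiver with L = L_ref − 20·log₁₀(r/r_ref), then add intensities.
chiller: 89 − 20·log₁₀(15.1/1.3) = 89 − 21.30 = 67.70 dB(A).
fan: 68 − 20·log₁₀(14.5/1.3) = 68 − 20.95 = 47.05 dB(A).
Σ 10^(L/10) = 5.938e+06 → L_total = 10·log₁₀(5.938e+06) = 67.74 dB(A).

68 dB(A)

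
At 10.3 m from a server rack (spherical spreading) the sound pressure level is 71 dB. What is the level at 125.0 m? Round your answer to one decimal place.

49.3 dB

Spherical spreading from a point source gives a 20·log₁₀(r₂/r₁) drop.
L₂ = 71 − 20·log₁₀(125.0/10.3) = 71 − 21.681 = 49.32 dB.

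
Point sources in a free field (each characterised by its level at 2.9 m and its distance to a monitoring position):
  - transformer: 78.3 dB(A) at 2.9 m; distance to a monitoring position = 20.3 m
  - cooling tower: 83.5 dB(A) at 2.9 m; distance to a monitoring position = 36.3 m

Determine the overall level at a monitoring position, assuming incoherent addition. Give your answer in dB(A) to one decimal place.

64.5 dB(A)

First find each source's level at the receiver (point-source: −20·log₁₀(r/r_ref)), then combine on an intensity basis.
transformer: 78.3 − 20·log₁₀(20.3/2.9) = 78.3 − 16.90 = 61.40 dB(A).
cooling tower: 83.5 − 20·log₁₀(36.3/2.9) = 83.5 − 21.95 = 61.55 dB(A).
Σ 10^(L/10) = 2.809e+06 → L_total = 10·log₁₀(2.809e+06) = 64.48 dB(A).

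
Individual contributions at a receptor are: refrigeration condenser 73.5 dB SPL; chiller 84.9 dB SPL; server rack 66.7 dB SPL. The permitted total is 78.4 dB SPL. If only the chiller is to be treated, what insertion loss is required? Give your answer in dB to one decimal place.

8.7 dB

The untreated sources together contribute 10^(73.5/10) + 10^(66.7/10) = 2.706e+07, i.e. 74.32 dB SPL.
The limit corresponds to 10^(78.4/10) = 6.918e+07; subtracting the fixed part leaves 4.212e+07 for the chiller, i.e. 76.24 dB SPL.
So the chiller must be reduced from 84.9 to 76.24 dB SPL: IL = 8.66 dB.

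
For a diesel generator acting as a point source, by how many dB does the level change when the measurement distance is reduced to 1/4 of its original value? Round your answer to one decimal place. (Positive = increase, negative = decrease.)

Point-source spreading: ΔL = −20·log₁₀(r₂/r₁).
ΔL = −20·log₁₀(0.25) = +12.04 dB.

+12.0 dB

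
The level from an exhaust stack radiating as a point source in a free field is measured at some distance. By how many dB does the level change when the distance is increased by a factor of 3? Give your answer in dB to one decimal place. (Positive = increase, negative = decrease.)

-9.5 dB

A point source loses 6 dB per doubling of distance; generally ΔL = −20·log₁₀(r₂/r₁).
ΔL = −20·log₁₀(3) = -9.54 dB.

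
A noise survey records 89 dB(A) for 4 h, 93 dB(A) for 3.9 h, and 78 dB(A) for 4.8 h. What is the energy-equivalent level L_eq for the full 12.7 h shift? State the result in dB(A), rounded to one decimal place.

L_eq = 10·log₁₀[(1/T)·Σ tᵢ·10^(Lᵢ/10)] with T = 12.7 h.
Σ tᵢ·10^(Lᵢ/10) = 4·10^(89/10) + 3.9·10^(93/10) + 4.8·10^(78/10) = 1.126e+10.
L_eq = 10·log₁₀(1.126e+10/12.7) = 89.48 dB(A).

89.5 dB(A)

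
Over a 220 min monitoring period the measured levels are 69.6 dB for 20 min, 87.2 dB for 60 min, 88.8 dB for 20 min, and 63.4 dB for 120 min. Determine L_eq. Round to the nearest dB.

83 dB

Weight each interval's intensity by its duration and average over T = 220 min:
Σ tᵢ·10^(Lᵢ/10) = 20·10^(69.6/10) + 60·10^(87.2/10) + 20·10^(88.8/10) + 120·10^(63.4/10) = 4.710e+10.
L_eq = 10·log₁₀(4.710e+10/220) = 83.31 dB.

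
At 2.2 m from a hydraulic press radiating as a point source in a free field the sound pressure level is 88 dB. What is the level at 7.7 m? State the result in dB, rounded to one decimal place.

77.1 dB

Point-source attenuation: ΔL = 20·log₁₀(r₂/r₁) = 20·log₁₀(7.7/2.2) = 10.881 dB.
L₂ = 88 − 20·log₁₀(7.7/2.2) = 88 − 10.881 = 77.12 dB.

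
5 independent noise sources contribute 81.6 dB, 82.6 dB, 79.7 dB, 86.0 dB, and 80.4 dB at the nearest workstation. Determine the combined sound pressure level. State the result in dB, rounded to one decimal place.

Incoherent sources combine by intensity addition: L_total = 10·log₁₀(Σ 10^(L_i/10)).
Σ 10^(L/10) = 10^(81.6/10) + 10^(82.6/10) + 10^(79.7/10) + 10^(86.0/10) + 10^(80.4/10) = 9.276e+08.
L_total = 10·log₁₀(9.276e+08) = 89.67 dB.

89.7 dB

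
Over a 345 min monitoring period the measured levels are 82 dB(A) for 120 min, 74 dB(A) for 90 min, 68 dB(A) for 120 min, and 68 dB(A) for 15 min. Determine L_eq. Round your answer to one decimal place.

Weight each interval's intensity by its duration and average over T = 345 min:
Σ tᵢ·10^(Lᵢ/10) = 120·10^(82/10) + 90·10^(74/10) + 120·10^(68/10) + 15·10^(68/10) = 2.213e+10.
L_eq = 10·log₁₀(2.213e+10/345) = 78.07 dB(A).

78.1 dB(A)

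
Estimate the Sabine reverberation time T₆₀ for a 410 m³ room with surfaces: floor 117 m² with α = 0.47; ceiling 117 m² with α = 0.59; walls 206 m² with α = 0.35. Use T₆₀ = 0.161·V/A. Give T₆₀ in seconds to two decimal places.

Summing Sᵢαᵢ: 117·0.47 + 117·0.59 + 206·0.35 = 196.12 m².
T₆₀ = 0.161 × 410 / 196.12 = 0.337 s.

0.34 s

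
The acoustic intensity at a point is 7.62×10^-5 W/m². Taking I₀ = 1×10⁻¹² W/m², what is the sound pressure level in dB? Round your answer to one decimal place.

Dividing by I₀ shifts the exponent by 12: I/I₀ = 7.62×10^7.
L = 10·(0.8820 + 7) = 78.82 dB.

78.8 dB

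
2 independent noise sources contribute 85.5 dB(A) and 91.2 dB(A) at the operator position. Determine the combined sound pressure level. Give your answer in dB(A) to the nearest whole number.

For uncorrelated sources the intensities add, so convert each level to linear form, sum, and take 10·log₁₀ of the total.
Σ 10^(L/10) = 10^(85.5/10) + 10^(91.2/10) = 1.673e+09.
L_total = 10·log₁₀(1.673e+09) = 92.24 dB(A).

92 dB(A)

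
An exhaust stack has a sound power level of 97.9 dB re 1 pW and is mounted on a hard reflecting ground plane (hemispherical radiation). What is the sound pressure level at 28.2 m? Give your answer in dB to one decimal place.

60.9 dB

L_p = L_w − 10·log₁₀(2π·r²) with r = 28.2 m.
2π·r² = 4997 m², 10·log₁₀ of that is 36.987 dB.
L_p = 97.9 − 36.987 = 60.91 dB.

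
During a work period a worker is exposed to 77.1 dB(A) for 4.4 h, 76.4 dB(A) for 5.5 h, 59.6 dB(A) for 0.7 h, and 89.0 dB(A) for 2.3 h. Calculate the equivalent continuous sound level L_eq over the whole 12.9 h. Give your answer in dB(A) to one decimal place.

82.5 dB(A)

Weight each interval's intensity by its duration and average over T = 12.9 h:
Σ tᵢ·10^(Lᵢ/10) = 4.4·10^(77.1/10) + 5.5·10^(76.4/10) + 0.7·10^(59.6/10) + 2.3·10^(89.0/10) = 2.293e+09.
L_eq = 10·log₁₀(2.293e+09/12.9) = 82.50 dB(A).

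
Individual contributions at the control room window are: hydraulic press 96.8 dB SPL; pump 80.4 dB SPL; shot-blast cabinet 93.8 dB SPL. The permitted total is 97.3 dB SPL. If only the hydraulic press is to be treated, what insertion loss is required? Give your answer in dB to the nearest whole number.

Fixed contribution from the other sources: Σ 10^(L/10) = 10^(80.4/10) + 10^(93.8/10) = 2.508e+09 (93.99 dB SPL).
The limit corresponds to 10^(97.3/10) = 5.370e+09; subtracting the fixed part leaves 2.862e+09 for the hydraulic press, i.e. 94.57 dB SPL.
Required insertion loss = 96.8 − 94.57 = 2.23 dB.

2 dB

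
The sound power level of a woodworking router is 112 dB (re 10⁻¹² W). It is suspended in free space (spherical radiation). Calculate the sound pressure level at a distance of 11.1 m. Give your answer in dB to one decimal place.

80.1 dB

The power spreads over a sphere of area 4π·r², so L_p = L_w − 10·log₁₀(4π·r²).
4π·r² = 1548 m², 10·log₁₀ of that is 31.899 dB.
L_p = 112 − 31.899 = 80.10 dB.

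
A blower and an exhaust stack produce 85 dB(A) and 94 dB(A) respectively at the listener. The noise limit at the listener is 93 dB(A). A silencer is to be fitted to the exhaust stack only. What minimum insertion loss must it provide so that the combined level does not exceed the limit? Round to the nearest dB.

The untreated sources together contribute 10^(85/10) = 3.162e+08, i.e. 85.00 dB(A).
The limit corresponds to 10^(93/10) = 1.995e+09; subtracting the fixed part leaves 1.679e+09 for the exhaust stack, i.e. 92.25 dB(A).
So the exhaust stack must be reduced from 94 to 92.25 dB(A): IL = 1.75 dB.

2 dB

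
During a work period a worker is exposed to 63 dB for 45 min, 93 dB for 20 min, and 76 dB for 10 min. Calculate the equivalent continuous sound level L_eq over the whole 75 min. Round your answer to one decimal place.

87.3 dB

The energy average is taken in the linear domain: L_eq = 10·log₁₀[(Σ tᵢ·10^(Lᵢ/10))/T], T = 75 min.
Σ tᵢ·10^(Lᵢ/10) = 45·10^(63/10) + 20·10^(93/10) + 10·10^(76/10) = 4.039e+10.
L_eq = 10·log₁₀(4.039e+10/75) = 87.31 dB.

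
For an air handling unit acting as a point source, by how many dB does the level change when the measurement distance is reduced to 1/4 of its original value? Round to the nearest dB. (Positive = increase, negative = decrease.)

A point source loses 6 dB per doubling of distance; generally ΔL = −20·log₁₀(r₂/r₁).
ΔL = −20·log₁₀(0.25) = +12.04 dB.

+12 dB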